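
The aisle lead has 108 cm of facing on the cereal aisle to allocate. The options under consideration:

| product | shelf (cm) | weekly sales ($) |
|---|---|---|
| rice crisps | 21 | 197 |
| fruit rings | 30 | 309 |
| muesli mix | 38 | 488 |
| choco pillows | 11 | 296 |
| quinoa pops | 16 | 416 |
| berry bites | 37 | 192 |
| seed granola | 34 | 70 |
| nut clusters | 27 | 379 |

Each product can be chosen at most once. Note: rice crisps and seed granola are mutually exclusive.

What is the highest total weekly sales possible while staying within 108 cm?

The ratio heuristic lands on muesli mix + choco pillows + quinoa pops + nut clusters (1579) but leaves 16 cm idle.
Replace muesli mix with rice crisps + fruit rings: the trade gains 18 net, giving 1597 at 105 cm.
Runner-up muesli mix + choco pillows + quinoa pops + nut clusters tops out at 1579.

1597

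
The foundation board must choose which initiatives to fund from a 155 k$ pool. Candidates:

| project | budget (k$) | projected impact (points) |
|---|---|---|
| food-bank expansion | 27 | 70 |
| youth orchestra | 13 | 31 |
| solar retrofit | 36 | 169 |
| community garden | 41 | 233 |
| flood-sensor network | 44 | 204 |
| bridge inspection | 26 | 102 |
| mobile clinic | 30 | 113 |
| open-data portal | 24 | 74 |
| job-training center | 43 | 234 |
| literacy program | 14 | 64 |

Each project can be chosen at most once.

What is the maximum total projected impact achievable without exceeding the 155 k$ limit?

773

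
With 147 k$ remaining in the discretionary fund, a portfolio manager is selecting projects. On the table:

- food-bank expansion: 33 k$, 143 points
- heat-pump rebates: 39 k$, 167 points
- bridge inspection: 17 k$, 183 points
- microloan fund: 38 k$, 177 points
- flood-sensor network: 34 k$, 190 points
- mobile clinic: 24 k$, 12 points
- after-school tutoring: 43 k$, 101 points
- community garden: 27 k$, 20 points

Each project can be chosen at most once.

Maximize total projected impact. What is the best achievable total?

717

Density check — bridge inspection 10.76, flood-sensor network 5.59, microloan fund 4.66 are the best per k$.
A density-first pass picks food-bank expansion + bridge inspection + microloan fund + flood-sensor network + mobile clinic — 705 at 146 k$.
Dropping food-bank expansion and mobile clinic frees 57 k$; slotting in heat-pump rebates (39 k$) lifts the total to 717 at 128 k$.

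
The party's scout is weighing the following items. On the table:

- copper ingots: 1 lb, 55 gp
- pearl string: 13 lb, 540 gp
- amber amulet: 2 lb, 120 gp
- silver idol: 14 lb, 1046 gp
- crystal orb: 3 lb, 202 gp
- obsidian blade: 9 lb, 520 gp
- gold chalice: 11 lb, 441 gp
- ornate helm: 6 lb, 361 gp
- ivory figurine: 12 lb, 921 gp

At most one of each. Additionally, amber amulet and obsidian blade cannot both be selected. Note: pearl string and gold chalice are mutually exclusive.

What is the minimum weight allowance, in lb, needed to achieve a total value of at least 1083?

15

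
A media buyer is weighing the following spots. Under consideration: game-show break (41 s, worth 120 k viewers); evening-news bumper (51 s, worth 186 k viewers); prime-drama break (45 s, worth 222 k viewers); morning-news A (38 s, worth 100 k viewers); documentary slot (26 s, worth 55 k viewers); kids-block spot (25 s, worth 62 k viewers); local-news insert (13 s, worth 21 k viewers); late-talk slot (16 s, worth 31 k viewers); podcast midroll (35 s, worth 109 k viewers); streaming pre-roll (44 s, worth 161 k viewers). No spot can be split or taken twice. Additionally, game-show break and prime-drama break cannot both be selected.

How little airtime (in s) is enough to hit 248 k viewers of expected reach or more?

Look for the lowest-airtime combination reaching 248.
Taking prime-drama break + late-talk slot gives 253 (≥ 248) for 61 s.
Below 61 s the best achievable stays under 248.

61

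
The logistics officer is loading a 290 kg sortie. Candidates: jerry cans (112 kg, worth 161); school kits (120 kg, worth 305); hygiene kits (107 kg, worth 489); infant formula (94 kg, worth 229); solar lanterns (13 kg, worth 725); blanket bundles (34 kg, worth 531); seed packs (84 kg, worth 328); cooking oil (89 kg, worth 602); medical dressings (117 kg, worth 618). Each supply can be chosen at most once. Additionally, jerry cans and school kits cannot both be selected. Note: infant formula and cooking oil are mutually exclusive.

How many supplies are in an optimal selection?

The maximum people served within 290 kg is 2476.
One optimal bundle: solar lanterns + blanket bundles + cooking oil + medical dressings (253 kg).
All optima have 4 supplies.

4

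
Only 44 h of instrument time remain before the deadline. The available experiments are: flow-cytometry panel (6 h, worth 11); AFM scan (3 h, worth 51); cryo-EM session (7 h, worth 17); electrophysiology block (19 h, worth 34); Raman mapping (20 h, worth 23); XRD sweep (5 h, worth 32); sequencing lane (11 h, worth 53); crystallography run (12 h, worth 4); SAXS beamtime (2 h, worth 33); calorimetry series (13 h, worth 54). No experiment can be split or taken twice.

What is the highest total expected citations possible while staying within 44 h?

240

The ratio ordering already packs tightly: AFM scan + cryo-EM session + XRD sweep + sequencing lane + SAXS beamtime + calorimetry series, 41 h, 240.
Runner-up flow-cytometry panel + AFM scan + XRD sweep + sequencing lane + SAXS beamtime + calorimetry series tops out at 234.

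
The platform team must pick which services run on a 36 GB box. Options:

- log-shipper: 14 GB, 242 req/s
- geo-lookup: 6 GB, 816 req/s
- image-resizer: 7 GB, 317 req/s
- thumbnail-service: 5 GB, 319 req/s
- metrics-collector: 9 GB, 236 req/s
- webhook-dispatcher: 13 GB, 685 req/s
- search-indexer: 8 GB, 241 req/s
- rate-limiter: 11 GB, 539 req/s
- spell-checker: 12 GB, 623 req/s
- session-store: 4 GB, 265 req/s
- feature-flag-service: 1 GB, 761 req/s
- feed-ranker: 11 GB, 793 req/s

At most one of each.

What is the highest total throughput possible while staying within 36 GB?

3374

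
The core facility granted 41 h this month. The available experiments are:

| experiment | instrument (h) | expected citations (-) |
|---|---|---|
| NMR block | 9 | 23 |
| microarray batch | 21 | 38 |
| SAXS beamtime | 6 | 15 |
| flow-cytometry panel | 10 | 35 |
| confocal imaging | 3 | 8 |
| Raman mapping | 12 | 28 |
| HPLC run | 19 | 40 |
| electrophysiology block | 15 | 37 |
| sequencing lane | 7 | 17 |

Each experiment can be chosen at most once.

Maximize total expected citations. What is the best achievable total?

112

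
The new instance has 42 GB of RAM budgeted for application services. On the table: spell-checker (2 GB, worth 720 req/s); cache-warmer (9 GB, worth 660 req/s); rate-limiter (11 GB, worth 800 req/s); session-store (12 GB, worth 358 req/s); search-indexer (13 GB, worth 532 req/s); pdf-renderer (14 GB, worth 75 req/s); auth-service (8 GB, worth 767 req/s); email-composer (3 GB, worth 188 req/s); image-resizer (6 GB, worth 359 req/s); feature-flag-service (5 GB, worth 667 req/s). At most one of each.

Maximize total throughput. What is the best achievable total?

Density check — spell-checker 360.00, feature-flag-service 133.40, auth-service 95.88 are the best per GB.
The ratio heuristic lands on spell-checker + cache-warmer + rate-limiter + auth-service + email-composer + feature-flag-service (3802) but leaves 4 GB idle.
The 3 GB tied up in email-composer is better spent on image-resizer — total rises to 3973 (41 GB).
Nothing else within 42 GB beats 3973.

3973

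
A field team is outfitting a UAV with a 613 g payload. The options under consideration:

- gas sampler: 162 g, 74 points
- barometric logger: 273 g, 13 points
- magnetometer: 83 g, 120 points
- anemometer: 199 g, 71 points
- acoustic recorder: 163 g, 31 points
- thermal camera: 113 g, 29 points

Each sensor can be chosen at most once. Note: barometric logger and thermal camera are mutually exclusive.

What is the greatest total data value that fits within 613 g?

296

Greedy by ratio would take gas sampler + magnetometer + anemometer + thermal camera: 557 g used, total 294.
Dropping thermal camera frees 113 g; slotting in acoustic recorder (163 g) lifts the total to 296 at 607 g.
Runner-up gas sampler + magnetometer + anemometer + thermal camera tops out at 294.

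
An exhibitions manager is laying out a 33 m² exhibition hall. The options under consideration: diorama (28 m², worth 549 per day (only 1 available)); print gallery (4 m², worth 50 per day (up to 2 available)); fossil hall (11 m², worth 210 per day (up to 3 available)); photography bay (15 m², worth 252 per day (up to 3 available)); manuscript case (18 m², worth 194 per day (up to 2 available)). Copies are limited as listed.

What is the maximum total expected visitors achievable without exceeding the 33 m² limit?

630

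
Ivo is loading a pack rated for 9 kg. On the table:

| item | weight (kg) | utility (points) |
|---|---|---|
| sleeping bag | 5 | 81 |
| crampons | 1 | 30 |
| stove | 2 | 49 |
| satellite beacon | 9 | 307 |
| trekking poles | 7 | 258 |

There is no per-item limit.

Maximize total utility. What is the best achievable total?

Ranking by ratio (utility/kg): trekking poles 36.86, satellite beacon 34.11, crampons 30.00, stove 24.50.
Best packing: 2×crampons + trekking poles — 9 kg, 318 total.

318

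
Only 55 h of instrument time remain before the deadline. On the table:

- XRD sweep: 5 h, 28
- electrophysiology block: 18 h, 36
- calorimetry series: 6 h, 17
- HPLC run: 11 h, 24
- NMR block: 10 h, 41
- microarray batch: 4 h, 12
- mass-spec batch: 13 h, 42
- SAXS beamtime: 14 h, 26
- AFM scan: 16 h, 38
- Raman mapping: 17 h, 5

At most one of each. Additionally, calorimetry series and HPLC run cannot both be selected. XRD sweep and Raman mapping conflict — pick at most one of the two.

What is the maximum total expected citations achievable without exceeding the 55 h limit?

178

XRD sweep + calorimetry series + NMR block + microarray batch + mass-spec batch + AFM scan uses 54 of the 55 h and totals 178.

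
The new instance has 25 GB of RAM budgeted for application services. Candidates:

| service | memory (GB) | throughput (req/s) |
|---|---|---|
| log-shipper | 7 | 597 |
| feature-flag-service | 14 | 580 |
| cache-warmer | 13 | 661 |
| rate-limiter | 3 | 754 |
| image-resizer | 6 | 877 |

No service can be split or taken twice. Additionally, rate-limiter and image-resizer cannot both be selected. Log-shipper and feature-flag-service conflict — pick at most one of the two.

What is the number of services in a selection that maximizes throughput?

Optimal total is 2012.
log-shipper + cache-warmer + rate-limiter hits 2012 at 23 GB.
Any selection reaching 2012 contains exactly 3 services.

3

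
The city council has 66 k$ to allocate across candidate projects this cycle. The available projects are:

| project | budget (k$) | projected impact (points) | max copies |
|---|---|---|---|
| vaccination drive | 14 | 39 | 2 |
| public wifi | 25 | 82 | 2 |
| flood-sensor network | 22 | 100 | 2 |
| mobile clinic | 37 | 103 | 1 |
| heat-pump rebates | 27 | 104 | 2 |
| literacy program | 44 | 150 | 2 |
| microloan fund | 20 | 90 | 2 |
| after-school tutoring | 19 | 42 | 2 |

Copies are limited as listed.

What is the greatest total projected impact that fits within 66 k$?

Density check — flood-sensor network 4.55, microloan fund 4.50, heat-pump rebates 3.85, literacy program 3.41 are the best per k$.
Best packing: 2×flood-sensor network + microloan fund — 64 k$, 290 total.
Every other selection either busts 66 k$ or exceeds an availability limit or fails to beat 290.

290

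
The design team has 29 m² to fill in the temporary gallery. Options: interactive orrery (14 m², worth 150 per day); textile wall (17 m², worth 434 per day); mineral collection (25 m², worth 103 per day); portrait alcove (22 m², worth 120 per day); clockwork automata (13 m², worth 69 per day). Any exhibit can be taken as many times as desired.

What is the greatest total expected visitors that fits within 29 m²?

434

The ratio ordering already packs tightly: textile wall, 17 m², 434.
The spare 12 m² is too small for any remaining exhibit, and no exchange beats 434.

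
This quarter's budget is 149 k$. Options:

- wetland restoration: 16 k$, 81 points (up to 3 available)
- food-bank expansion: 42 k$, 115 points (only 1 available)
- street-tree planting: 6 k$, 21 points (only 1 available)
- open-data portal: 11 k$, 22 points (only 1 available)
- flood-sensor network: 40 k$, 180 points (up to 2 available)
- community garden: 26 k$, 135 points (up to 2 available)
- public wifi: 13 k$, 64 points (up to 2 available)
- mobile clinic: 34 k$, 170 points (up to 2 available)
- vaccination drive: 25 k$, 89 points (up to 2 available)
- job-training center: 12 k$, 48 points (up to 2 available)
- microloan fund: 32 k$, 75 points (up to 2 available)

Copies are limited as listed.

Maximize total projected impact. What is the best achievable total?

755

By projected impact per k$: community garden 5.19, wetland restoration 5.06, mobile clinic 5.00 lead.
Taking the top-ratio projects first gives 3×wetland restoration + 2×community garden + public wifi + mobile clinic for 747 (147 k$).
The 32 k$ tied up in 2×wetland restoration is better spent on mobile clinic — total rises to 755 (149 k$).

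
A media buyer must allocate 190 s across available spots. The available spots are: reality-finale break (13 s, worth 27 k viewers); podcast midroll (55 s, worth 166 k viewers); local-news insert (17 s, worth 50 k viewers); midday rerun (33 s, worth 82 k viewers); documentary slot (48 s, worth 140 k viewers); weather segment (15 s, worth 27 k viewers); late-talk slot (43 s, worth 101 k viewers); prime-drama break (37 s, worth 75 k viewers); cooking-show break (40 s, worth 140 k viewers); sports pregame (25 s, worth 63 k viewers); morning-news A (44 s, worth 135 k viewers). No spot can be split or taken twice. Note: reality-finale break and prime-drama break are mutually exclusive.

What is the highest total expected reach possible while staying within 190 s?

Filling by ratio: podcast midroll + local-news insert + cooking-show break + sports pregame + morning-news A for 554, with 9 s left unused.
Replace local-news insert and sports pregame with documentary slot: the trade gains 27 net, giving 581 at 187 s.
An exhaustive check of the 2048 subsets confirms 581.

581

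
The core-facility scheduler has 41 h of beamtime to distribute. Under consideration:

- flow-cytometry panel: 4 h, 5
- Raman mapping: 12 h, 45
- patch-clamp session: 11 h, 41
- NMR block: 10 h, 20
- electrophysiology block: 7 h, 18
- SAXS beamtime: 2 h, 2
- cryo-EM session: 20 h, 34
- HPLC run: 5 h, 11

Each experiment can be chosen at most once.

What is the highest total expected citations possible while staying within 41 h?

124

Ranking by ratio (expected citations/h): Raman mapping 3.75, patch-clamp session 3.73, electrophysiology block 2.57, HPLC run 2.20.
A density-first pass picks flow-cytometry panel + Raman mapping + patch-clamp session + electrophysiology block + SAXS beamtime + HPLC run — 122 at 41 h.
The 11 h tied up in flow-cytometry panel and SAXS beamtime and HPLC run is better spent on NMR block — total rises to 124 (40 h).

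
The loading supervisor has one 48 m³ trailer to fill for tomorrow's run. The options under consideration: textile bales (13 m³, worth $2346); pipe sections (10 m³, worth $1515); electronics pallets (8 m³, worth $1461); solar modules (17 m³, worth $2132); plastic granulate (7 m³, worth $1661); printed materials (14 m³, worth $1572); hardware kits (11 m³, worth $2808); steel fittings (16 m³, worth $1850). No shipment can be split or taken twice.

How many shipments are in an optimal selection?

Best achievable revenue is 8947.
For example textile bales + solar modules + plastic granulate + hardware kits achieves it, using 48 m³.
Any selection reaching 8947 contains exactly 4 shipments.

4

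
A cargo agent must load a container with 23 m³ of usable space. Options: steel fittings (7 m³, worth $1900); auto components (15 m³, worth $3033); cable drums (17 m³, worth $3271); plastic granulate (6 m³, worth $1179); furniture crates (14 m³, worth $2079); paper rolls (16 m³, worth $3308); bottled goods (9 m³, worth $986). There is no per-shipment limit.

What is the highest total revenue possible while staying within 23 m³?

5700

3×steel fittings uses 21 of the 23 m³ and totals 5700.
No other feasible combination exceeds 5700.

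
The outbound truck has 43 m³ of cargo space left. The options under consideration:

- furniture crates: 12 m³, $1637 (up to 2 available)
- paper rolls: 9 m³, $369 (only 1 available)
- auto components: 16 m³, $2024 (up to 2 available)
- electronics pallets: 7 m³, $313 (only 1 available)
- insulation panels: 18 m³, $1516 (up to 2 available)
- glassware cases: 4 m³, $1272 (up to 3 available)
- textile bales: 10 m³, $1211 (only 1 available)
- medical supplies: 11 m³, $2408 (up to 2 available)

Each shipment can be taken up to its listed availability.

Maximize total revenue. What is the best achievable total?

Taking the top-ratio shipments first gives electronics pallets + 3×glassware cases + 2×medical supplies for 8945 (41 m³).
Replace electronics pallets with paper rolls: the trade gains 56 net, giving 9001 at 43 m³.

9001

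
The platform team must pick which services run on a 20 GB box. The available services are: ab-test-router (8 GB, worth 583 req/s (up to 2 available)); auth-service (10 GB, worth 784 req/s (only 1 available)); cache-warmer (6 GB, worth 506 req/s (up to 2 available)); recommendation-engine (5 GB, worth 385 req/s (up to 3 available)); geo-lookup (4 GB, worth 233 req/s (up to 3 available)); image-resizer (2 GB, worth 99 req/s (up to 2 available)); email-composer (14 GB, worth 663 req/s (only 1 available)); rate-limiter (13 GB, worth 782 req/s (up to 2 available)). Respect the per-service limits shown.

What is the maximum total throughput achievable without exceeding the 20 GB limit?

1595

A density-first pass picks 2×cache-warmer + recommendation-engine + image-resizer — 1496 at 19 GB.
Dropping recommendation-engine and image-resizer frees 7 GB; slotting in ab-test-router (8 GB) lifts the total to 1595 at 20 GB.
That's the maximum — no swap from here does better than 1595.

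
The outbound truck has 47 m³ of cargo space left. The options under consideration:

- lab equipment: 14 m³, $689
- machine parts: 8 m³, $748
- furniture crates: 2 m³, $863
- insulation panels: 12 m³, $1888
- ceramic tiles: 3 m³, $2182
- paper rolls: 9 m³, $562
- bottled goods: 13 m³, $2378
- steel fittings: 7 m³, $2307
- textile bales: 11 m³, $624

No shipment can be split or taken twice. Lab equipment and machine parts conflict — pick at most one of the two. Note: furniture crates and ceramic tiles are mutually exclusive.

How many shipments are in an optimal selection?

5

The maximum revenue within 47 m³ is 9503.
One optimal bundle: machine parts + insulation panels + ceramic tiles + bottled goods + steel fittings (43 m³).
All optima have 5 shipments.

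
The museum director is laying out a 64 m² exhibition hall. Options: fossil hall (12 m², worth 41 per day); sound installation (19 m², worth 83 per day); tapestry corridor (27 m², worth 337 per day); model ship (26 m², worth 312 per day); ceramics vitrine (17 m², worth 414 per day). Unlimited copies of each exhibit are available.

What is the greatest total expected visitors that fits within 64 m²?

1283

Fossil hall + 3×ceramics vitrine uses 63 of the 64 m² and totals 1283.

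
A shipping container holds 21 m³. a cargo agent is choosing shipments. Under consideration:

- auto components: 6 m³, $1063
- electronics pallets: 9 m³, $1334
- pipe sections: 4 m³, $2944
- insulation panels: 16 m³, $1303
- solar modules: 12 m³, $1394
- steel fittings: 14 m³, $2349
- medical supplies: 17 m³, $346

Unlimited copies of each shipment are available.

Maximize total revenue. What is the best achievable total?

14720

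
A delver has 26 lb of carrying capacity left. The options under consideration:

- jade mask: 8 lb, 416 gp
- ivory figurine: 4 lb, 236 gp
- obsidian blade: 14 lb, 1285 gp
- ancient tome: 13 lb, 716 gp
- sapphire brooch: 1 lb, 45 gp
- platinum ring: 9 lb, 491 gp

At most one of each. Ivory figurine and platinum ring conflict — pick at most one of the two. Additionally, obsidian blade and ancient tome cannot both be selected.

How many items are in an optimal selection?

The maximum value within 26 lb is 1937.
One optimal bundle: jade mask + ivory figurine + obsidian blade (26 lb).
Any selection reaching 1937 contains exactly 3 items.

3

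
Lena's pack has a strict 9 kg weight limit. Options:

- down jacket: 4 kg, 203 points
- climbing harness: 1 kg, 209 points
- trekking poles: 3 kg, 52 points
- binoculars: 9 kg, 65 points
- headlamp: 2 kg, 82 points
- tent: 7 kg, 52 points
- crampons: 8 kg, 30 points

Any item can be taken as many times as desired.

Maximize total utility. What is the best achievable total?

1881

By utility per kg: climbing harness 209.00, down jacket 50.75, headlamp 41.00 lead.
The ratio ordering already packs tightly: 9×climbing harness, 9 kg, 1881.
No other feasible combination exceeds 1881.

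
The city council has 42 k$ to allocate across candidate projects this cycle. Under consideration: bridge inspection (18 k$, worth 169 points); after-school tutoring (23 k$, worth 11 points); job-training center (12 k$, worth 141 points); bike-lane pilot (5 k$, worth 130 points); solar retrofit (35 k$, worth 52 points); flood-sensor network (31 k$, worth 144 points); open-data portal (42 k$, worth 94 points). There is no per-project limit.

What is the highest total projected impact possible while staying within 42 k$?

8×bike-lane pilot uses 40 of the 42 k$ and totals 1040.
The spare 2 k$ is too small for any remaining project, and no exchange beats 1040.

1040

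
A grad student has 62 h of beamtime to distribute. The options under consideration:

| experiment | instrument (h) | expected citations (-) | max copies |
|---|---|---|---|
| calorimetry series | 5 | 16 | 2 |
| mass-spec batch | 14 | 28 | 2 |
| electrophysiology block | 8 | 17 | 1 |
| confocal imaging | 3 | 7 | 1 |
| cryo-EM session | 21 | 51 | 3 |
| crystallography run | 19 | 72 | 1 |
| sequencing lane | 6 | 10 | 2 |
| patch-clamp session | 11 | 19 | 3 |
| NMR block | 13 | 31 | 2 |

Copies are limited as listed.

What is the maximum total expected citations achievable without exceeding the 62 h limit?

179

2×calorimetry series + electrophysiology block + confocal imaging + cryo-EM session + crystallography run uses 61 of the 62 h and totals 179.
Every other selection either busts 62 h or exceeds an availability limit or fails to beat 179.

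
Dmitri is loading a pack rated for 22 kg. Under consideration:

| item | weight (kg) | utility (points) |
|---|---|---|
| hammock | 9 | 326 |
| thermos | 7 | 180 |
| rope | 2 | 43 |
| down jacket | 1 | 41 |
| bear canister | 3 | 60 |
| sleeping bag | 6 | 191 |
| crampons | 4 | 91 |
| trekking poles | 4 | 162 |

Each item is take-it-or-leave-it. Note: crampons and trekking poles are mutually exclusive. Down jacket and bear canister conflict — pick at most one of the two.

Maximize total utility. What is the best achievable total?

763

Taking hammock + rope + down jacket + sleeping bag + trekking poles: 22 kg used, 763 in utility.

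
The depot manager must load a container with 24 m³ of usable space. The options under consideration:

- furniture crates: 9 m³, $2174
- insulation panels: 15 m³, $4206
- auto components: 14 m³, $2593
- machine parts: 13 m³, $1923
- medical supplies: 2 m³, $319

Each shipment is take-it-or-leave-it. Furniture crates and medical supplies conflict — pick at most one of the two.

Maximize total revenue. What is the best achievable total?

The ratio ordering already packs tightly: furniture crates + insulation panels, 24 m³, 6380.
No other feasible combination exceeds 6380.

6380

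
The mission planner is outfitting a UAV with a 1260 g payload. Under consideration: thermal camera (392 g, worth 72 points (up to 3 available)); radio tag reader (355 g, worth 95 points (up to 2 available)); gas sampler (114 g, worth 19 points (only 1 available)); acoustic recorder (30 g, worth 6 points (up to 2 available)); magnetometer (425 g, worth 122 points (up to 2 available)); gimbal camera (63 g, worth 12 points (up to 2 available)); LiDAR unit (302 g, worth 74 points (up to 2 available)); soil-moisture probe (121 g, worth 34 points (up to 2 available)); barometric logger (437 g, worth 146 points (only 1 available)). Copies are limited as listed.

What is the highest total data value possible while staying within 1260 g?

A density-first pass picks 2×acoustic recorder + magnetometer + gimbal camera + 2×soil-moisture probe + barometric logger — 360 at 1227 g.
The 335 g tied up in acoustic recorder and gimbal camera and 2×soil-moisture probe is better spent on radio tag reader — total rises to 369 (1247 g).
That's the maximum — no swap from here does better than 369.

369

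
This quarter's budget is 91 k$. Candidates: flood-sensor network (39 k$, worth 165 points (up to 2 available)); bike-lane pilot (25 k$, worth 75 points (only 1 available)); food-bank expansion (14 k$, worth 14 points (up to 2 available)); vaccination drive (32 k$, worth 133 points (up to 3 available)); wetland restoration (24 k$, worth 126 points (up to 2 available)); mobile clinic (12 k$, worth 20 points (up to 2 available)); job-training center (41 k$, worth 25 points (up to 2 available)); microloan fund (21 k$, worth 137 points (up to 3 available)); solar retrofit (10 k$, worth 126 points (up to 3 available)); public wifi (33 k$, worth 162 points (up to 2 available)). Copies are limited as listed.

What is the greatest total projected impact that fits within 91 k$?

680

A density-first pass picks mobile clinic + 2×microloan fund + 3×solar retrofit — 672 at 84 k$.
Replace mobile clinic and microloan fund with flood-sensor network: the trade gains 8 net, giving 680 at 90 k$.
No other feasible combination exceeds 680.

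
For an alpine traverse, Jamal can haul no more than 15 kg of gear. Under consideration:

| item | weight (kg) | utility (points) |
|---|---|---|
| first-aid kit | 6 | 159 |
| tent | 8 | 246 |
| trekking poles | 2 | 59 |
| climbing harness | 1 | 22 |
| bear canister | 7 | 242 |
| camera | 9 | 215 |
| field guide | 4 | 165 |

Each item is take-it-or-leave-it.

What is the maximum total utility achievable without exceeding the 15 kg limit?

492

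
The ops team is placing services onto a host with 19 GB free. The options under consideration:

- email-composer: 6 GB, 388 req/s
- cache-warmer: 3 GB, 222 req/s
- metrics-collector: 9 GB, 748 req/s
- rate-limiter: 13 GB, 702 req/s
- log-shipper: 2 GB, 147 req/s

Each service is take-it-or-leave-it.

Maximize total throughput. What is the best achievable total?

1358

The ratio heuristic lands on cache-warmer + metrics-collector + log-shipper (1117) but leaves 5 GB idle.
The 2 GB tied up in log-shipper is better spent on email-composer — total rises to 1358 (18 GB).
Next best is email-composer + metrics-collector + log-shipper at 1283 (17 GB) — short by 75.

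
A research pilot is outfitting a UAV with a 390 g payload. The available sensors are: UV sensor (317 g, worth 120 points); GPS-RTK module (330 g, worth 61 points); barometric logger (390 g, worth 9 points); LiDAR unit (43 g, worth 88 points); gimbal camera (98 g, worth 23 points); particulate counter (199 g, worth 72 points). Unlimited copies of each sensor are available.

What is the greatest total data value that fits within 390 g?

Taking 9×LiDAR unit: 387 g used, 792 in data value.

792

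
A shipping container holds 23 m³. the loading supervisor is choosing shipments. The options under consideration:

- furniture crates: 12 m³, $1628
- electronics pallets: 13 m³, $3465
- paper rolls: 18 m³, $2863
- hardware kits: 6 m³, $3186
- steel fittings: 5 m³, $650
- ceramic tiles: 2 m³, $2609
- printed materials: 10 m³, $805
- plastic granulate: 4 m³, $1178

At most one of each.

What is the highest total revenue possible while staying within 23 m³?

Taking the top-ratio shipments first gives hardware kits + steel fittings + ceramic tiles + plastic granulate for 7623 (17 m³).
Dropping steel fittings and plastic granulate frees 9 m³; slotting in electronics pallets (13 m³) lifts the total to 9260 at 21 m³.
Every other selection either busts 23 m³ or fails to beat 9260.

9260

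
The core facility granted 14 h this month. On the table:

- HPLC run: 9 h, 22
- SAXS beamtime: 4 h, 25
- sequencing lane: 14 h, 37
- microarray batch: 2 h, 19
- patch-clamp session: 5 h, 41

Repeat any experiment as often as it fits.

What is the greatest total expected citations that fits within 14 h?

Ranking by ratio (expected citations/h): microarray batch 9.50, patch-clamp session 8.20, SAXS beamtime 6.25.
Best packing: 7×microarray batch — 14 h, 133 total.

133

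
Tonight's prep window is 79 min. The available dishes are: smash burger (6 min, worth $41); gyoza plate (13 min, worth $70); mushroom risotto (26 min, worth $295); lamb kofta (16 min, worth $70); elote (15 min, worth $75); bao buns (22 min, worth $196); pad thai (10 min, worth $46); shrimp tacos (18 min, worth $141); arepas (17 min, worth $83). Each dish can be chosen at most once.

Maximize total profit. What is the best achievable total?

702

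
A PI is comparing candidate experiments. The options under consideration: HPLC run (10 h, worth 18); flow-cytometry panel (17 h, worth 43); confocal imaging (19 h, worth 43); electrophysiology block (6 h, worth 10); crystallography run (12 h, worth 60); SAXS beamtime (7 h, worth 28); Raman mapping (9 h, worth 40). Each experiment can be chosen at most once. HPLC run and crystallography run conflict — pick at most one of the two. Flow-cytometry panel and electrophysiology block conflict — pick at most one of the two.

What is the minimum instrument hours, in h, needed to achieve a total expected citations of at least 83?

Minimise h subject to total expected citations ≥ 83.
crystallography run + SAXS beamtime: 88 expected citations at 19 h.
No combination under 19 h hits 83.

19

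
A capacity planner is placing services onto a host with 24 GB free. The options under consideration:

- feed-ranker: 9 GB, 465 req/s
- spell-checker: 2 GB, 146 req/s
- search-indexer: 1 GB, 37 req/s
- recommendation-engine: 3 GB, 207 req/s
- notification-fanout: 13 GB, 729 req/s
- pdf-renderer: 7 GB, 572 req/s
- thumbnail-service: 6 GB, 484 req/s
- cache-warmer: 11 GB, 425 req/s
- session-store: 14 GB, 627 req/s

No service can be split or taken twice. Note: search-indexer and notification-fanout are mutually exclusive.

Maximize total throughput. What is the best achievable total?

1667

Taking the top-ratio services first gives spell-checker + search-indexer + recommendation-engine + pdf-renderer + thumbnail-service for 1446 (19 GB).
Dropping search-indexer and recommendation-engine frees 4 GB; slotting in feed-ranker (9 GB) lifts the total to 1667 at 24 GB.
No other feasible combination exceeds 1667.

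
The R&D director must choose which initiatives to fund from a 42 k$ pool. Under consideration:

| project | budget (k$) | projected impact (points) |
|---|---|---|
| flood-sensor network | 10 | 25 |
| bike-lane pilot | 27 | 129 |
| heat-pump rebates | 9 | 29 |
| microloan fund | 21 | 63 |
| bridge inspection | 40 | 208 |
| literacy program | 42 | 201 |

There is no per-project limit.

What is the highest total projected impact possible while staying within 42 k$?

Density check — bridge inspection 5.20, literacy program 4.79, bike-lane pilot 4.78, heat-pump rebates 3.22 are the best per k$.
The ratio ordering already packs tightly: bridge inspection, 40 k$, 208.
Nothing else within 42 k$ beats 208.

208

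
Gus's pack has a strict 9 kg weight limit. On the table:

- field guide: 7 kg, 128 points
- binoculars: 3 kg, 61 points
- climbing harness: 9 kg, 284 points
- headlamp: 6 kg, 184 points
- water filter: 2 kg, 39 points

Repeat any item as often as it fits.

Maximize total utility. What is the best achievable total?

284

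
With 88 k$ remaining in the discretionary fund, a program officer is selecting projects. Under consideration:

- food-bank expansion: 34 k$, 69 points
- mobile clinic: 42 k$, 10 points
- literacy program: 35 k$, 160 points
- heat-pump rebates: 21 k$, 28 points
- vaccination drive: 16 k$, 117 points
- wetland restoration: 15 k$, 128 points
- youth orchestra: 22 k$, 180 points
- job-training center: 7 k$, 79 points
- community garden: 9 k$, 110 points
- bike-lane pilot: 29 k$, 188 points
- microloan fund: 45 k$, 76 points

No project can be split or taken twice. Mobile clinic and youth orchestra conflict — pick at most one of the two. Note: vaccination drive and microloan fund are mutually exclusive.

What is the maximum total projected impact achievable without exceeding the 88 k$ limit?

685

The ratio heuristic lands on vaccination drive + wetland restoration + youth orchestra + job-training center + community garden (614) but leaves 19 k$ idle.
The 16 k$ tied up in vaccination drive is better spent on bike-lane pilot — total rises to 685 (82 k$).
Runner-up vaccination drive + youth orchestra + job-training center + community garden + bike-lane pilot tops out at 674.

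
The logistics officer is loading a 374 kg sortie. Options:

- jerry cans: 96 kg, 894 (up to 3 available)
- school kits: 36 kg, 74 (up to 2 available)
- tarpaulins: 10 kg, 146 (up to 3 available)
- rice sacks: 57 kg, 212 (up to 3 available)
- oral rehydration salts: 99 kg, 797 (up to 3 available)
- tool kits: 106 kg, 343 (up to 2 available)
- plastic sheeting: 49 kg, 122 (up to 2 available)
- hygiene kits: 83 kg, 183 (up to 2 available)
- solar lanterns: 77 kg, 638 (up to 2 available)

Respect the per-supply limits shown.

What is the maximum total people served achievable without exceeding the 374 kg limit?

3356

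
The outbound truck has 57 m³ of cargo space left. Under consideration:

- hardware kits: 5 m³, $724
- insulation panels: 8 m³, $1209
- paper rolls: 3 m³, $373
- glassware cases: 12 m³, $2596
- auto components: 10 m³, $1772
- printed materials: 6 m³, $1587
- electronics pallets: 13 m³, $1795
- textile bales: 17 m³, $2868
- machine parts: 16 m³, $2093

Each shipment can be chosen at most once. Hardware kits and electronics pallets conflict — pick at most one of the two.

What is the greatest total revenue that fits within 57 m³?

Best packing: insulation panels + paper rolls + glassware cases + auto components + printed materials + textile bales — 56 m³, 10405 total.

10405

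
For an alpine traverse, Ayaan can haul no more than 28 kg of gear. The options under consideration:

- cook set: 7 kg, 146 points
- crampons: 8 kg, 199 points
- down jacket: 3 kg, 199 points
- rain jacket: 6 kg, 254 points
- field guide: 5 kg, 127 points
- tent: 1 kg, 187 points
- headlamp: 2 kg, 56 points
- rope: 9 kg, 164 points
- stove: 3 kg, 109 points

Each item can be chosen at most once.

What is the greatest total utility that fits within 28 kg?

Ranking by ratio (utility/kg): tent 187.00, down jacket 66.33, rain jacket 42.33.
Crampons + down jacket + rain jacket + field guide + tent + headlamp + stove uses 28 of the 28 kg and totals 1131.

1131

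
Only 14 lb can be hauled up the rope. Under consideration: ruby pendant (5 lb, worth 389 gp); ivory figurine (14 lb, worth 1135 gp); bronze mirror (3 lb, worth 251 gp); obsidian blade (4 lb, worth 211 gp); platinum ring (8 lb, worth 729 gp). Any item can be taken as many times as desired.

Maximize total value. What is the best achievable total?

1231

Density check — platinum ring 91.12, bronze mirror 83.67, ivory figurine 81.07, ruby pendant 77.80 are the best per lb.
2×bronze mirror + platinum ring uses 14 of the 14 lb and totals 1231.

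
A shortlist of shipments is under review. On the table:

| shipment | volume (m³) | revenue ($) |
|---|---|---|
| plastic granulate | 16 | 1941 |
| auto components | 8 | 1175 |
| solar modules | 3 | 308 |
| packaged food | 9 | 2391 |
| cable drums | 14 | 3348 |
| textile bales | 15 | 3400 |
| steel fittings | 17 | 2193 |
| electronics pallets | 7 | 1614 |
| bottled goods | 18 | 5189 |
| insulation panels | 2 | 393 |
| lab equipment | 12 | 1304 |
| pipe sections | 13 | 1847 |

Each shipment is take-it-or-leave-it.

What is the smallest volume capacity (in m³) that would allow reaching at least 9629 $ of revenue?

Need the lightest bundle worth ≥ 9629.
Taking cable drums + electronics pallets + bottled goods gives 10151 (≥ 9629) for 39 m³.
Below 39 m³ the best achievable stays under 9629.

39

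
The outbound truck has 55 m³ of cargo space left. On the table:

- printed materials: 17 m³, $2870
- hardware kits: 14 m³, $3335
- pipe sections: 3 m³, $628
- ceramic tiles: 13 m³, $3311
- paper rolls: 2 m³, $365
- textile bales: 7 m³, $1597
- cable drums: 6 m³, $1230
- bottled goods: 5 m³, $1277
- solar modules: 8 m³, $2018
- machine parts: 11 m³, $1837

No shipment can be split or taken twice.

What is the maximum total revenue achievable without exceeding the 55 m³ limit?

13133

Taking the top-ratio shipments first gives hardware kits + pipe sections + ceramic tiles + paper rolls + textile bales + bottled goods + solar modules for 12531 (52 m³).
Replace pipe sections with cable drums: the trade gains 602 net, giving 13133 at 55 m³.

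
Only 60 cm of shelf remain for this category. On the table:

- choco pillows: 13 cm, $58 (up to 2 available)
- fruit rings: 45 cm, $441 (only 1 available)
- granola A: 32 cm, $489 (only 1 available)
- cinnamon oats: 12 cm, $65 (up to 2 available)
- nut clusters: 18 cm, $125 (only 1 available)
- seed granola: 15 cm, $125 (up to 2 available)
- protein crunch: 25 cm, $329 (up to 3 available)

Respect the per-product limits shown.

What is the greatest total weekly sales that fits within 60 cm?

Density check — granola A 15.28, protein crunch 13.16, fruit rings 9.80, seed granola 8.33 are the best per cm.
The ratio ordering already packs tightly: granola A + protein crunch, 57 cm, 818.
That's the maximum — no swap from here does better than 818.

818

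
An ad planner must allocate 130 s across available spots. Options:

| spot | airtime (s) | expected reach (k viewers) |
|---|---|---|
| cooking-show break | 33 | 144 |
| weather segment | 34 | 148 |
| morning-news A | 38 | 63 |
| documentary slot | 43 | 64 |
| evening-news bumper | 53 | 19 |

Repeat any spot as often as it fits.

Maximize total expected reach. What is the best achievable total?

444

Taking the top-ratio spots first gives 3×cooking-show break for 432 (99 s).
Replace 3×cooking-show break with 3×weather segment: the trade gains 12 net, giving 444 at 102 s.
The spare 28 s is too small for any remaining spot, and no exchange beats 444.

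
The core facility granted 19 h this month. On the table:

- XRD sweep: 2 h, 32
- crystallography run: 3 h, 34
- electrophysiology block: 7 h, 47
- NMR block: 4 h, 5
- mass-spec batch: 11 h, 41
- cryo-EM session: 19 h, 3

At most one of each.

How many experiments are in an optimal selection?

4

The maximum expected citations within 19 h is 118.
XRD sweep + crystallography run + electrophysiology block + NMR block hits 118 at 16 h.
Every optimal selection uses 4 experiments.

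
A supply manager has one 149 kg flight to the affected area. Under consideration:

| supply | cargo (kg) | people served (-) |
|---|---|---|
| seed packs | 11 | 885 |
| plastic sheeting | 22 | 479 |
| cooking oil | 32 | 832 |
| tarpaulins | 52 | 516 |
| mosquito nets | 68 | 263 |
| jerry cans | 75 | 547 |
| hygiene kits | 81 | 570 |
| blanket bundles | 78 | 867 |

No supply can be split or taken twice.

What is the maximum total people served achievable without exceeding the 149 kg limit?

3063

Taking seed packs + plastic sheeting + cooking oil + blanket bundles: 143 kg used, 3063 in people served.
An exhaustive check of the 256 subsets confirms 3063.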